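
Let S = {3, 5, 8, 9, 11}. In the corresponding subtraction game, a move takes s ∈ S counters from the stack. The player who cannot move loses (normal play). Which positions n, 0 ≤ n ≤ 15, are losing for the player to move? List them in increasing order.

n :  0  1  2  3  4  5  6  7  8  9 10 11 12 13 14 15
G :  0  0  0  1  1  1  2  2  2  3  3  3  4  4  0  0
P-positions are exactly the n with G(n) = 0.

0, 1, 2, 14, 15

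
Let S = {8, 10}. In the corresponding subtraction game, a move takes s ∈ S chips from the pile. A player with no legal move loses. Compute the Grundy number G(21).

0

n :  0  1  2  3  4  5  6  7  8  9 10 11 12 13 14 15 16 17 18 19 20 21
G :  0  0  0  0  0  0  0  0  1  1  1  1  1  1  1  1  2  2  0  0  0  0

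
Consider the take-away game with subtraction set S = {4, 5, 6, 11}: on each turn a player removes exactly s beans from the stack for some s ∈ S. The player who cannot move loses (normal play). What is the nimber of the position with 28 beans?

n :  0  1  2  3  4  5  6  7  8  9 10 11 12 13 14 15 16 17 18 19 20 21 22 23 24 25 26 27 28
G :  0  0  0  0  1  1  1  1  2  2  0  2  3  3  1  3  4  0  0  0  0  1  1  1  1  2  2  0  2

2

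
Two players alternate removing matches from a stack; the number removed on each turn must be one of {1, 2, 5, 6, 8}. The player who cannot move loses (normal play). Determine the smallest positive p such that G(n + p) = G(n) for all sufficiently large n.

7

n :  0  1  2  3  4  5  6  7  8  9 10 11 12 13 14 15 16
G :  0  1  2  0  1  2  3  0  1  2  0  1  2  3  0  1  2
G(n+7) = G(n) holds for n = 0,…,7 (a full window of length max(S) = 8), so the sequence is purely periodic with period 7.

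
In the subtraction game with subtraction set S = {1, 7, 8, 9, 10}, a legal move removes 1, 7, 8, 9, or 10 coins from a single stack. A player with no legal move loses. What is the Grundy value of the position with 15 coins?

n :  0  1  2  3  4  5  6  7  8  9 10 11 12 13 14 15
G :  0  1  0  1  0  1  0  1  2  3  2  3  2  3  2  3

3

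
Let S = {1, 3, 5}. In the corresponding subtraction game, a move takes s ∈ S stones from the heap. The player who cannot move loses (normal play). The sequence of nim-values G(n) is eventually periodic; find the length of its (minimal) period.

2

n :  0  1  2  3  4  5  6  7  8  9 10 11 12 13 14
G :  0  1  0  1  0  1  0  1  0  1  0  1  0  1  0
G(n+2) = G(n) holds for n = 0,…,4 (a full window of length max(S) = 5), so the sequence is purely periodic with period 2.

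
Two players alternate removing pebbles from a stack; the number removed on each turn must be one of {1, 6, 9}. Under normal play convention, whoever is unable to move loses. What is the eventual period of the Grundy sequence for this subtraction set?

5

G(0) = 0
G(1) = mex{0} = 1
G(2) = mex{1} = 0
G(3) = mex{0} = 1
G(4) = mex{1} = 0
G(5) = mex{0} = 1
G(6) = mex{1,0} = 2
G(7) = mex{2,1} = 0
G(8) = mex{0,0} = 1
G(9) = mex{1,1,0} = 2
G(10) = mex{2,0,1} = 3
G(11) = mex{3,1,0} = 2
G(12) = mex{2,2,1} = 0
G(13) = mex{0,0,0} = 1
G(14) = mex{1,1,1} = 0
G(15) = mex{0,2,2} = 1
G(16) = mex{1,3,0} = 2
G(17) = mex{2,2,1} = 0
G(18) = mex{0,0,2} = 1
G(19) = mex{1,1,3} = 0
G(20) = mex{0,0,2} = 1
G(21) = mex{1,1,0} = 2
G(22) = mex{2,2,1} = 0
G(23) = mex{0,0,0} = 1
G(24) = mex{1,1,1} = 0
G(25) = mex{0,0,2} = 1
G(26) = mex{1,1,0} = 2
From n = 11 onward G(n+5) = G(n); since this holds over max(S) = 9 consecutive positions the period is 5 (pre-period 11).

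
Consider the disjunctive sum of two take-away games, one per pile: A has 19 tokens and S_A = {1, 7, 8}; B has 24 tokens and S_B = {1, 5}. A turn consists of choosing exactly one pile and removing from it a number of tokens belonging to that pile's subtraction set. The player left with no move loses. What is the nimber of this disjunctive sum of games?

0

Pile A, S = {1, 7, 8}:
n :  0  1  2  3  4  5  6  7  8  9 10 11 12 13 14 15 16 17 18 19
G :  0  1  0  1  0  1  0  1  2  3  2  3  2  3  2  0  1  0  1  0
G_A(19) = 0.
Pile B, S = {1, 5}:
G(0) = 0
G(1) = mex{0} = 1
G(2) = mex{1} = 0
G(3) = mex{0} = 1
G(4) = mex{1} = 0
G(5) = mex{0,0} = 1
G(6) = mex{1,1} = 0
G(7) = mex{0,0} = 1
G(8) = mex{1,1} = 0
G(9) = mex{0,0} = 1
G(10) = mex{1,1} = 0
G(11) = mex{0,0} = 1
G(12) = mex{1,1} = 0
G(13) = mex{0,0} = 1
G(14) = mex{1,1} = 0
G(15) = mex{0,0} = 1
G(16) = mex{1,1} = 0
G(17) = mex{0,0} = 1
G(18) = mex{1,1} = 0
G(19) = mex{0,0} = 1
G(20) = mex{1,1} = 0
G(21) = mex{0,0} = 1
G(22) = mex{1,1} = 0
G(23) = mex{0,0} = 1
G(24) = mex{1,1} = 0
G_B(24) = 0.
Combined Grundy value = 0 ⊕ 0 = 0.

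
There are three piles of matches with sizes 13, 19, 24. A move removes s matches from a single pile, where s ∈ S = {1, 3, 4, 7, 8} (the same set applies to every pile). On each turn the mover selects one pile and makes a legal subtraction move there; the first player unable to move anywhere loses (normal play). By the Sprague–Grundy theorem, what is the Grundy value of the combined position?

4

All piles use S = {1, 3, 4, 7, 8}:
G(0) = 0
G(1) = mex{0} = 1
G(2) = mex{1} = 0
G(3) = mex{0,0} = 1
G(4) = mex{1,1,0} = 2
G(5) = mex{2,0,1} = 3
G(6) = mex{3,1,0} = 2
G(7) = mex{2,2,1,0} = 3
G(8) = mex{3,3,2,1,0} = 4
G(9) = mex{4,2,3,0,1} = 5
G(10) = mex{5,3,2,1,0} = 4
G(11) = mex{4,4,3,2,1} = 0
G(12) = mex{0,5,4,3,2} = 1
G(13) = mex{1,4,5,2,3} = 0
G(14) = mex{0,0,4,3,2} = 1
G(15) = mex{1,1,0,4,3} = 2
G(16) = mex{2,0,1,5,4} = 3
G(17) = mex{3,1,0,4,5} = 2
G(18) = mex{2,2,1,0,4} = 3
G(19) = mex{3,3,2,1,0} = 4
G(20) = mex{4,2,3,0,1} = 5
G(21) = mex{5,3,2,1,0} = 4
G(22) = mex{4,4,3,2,1} = 0
G(23) = mex{0,5,4,3,2} = 1
G(24) = mex{1,4,5,2,3} = 0
Pile A: G(13) = 0.
Pile B: G(19) = 4.
Pile C: G(24) = 0.
Combined Grundy value = 0 ⊕ 4 ⊕ 0 = 4.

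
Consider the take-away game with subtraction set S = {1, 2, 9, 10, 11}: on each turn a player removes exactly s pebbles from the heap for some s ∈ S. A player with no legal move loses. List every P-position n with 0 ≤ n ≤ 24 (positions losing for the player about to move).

0, 3, 6, 18, 21, 24

G(0) = 0
G(1) = mex{0} = 1
G(2) = mex{1,0} = 2
G(3) = mex{2,1} = 0
G(4) = mex{0,2} = 1
G(5) = mex{1,0} = 2
G(6) = mex{2,1} = 0
G(7) = mex{0,2} = 1
G(8) = mex{1,0} = 2
G(9) = mex{2,1,0} = 3
G(10) = mex{3,2,1,0} = 4
G(11) = mex{4,3,2,1,0} = 5
G(12) = mex{5,4,0,2,1} = 3
G(13) = mex{3,5,1,0,2} = 4
G(14) = mex{4,3,2,1,0} = 5
G(15) = mex{5,4,0,2,1} = 3
G(16) = mex{3,5,1,0,2} = 4
G(17) = mex{4,3,2,1,0} = 5
G(18) = mex{5,4,3,2,1} = 0
G(19) = mex{0,5,4,3,2} = 1
G(20) = mex{1,0,5,4,3} = 2
G(21) = mex{2,1,3,5,4} = 0
G(22) = mex{0,2,4,3,5} = 1
G(23) = mex{1,0,5,4,3} = 2
G(24) = mex{2,1,3,5,4} = 0
P-positions are exactly the n with G(n) = 0.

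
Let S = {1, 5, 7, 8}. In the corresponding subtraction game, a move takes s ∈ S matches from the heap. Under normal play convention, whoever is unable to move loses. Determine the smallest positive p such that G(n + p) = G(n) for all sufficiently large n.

G(0) = 0
G(1) = mex{0} = 1
G(2) = mex{1} = 0
G(3) = mex{0} = 1
G(4) = mex{1} = 0
G(5) = mex{0,0} = 1
G(6) = mex{1,1} = 0
G(7) = mex{0,0,0} = 1
G(8) = mex{1,1,1,0} = 2
G(9) = mex{2,0,0,1} = 3
G(10) = mex{3,1,1,0} = 2
G(11) = mex{2,0,0,1} = 3
G(12) = mex{3,1,1,0} = 2
G(13) = mex{2,2,0,1} = 3
G(14) = mex{3,3,1,0} = 2
G(15) = mex{2,2,2,1} = 0
G(16) = mex{0,3,3,2} = 1
G(17) = mex{1,2,2,3} = 0
G(18) = mex{0,3,3,2} = 1
G(19) = mex{1,2,2,3} = 0
G(20) = mex{0,0,3,2} = 1
G(21) = mex{1,1,2,3} = 0
G(22) = mex{0,0,0,2} = 1
G(23) = mex{1,1,1,0} = 2
G(24) = mex{2,0,0,1} = 3
G(25) = mex{3,1,1,0} = 2
G(26) = mex{2,0,0,1} = 3
G(27) = mex{3,1,1,0} = 2
G(28) = mex{2,2,0,1} = 3
G(29) = mex{3,3,1,0} = 2
G(30) = mex{2,2,2,1} = 0
G(31) = mex{0,3,3,2} = 1
G(n+15) = G(n) holds for n = 0,…,7 (a full window of length max(S) = 8), so the sequence is purely periodic with period 15.

15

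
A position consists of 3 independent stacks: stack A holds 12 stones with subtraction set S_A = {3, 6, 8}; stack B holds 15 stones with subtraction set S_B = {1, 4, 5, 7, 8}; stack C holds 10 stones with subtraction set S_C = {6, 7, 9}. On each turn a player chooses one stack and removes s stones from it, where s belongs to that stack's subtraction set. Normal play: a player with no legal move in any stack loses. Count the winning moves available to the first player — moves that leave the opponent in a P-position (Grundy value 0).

2

Stack A, S = {3, 6, 8}:
G(0) = 0
G(1) = mex{} = 0
G(2) = mex{} = 0
G(3) = mex{0} = 1
G(4) = mex{0} = 1
G(5) = mex{0} = 1
G(6) = mex{1,0} = 2
G(7) = mex{1,0} = 2
G(8) = mex{1,0,0} = 2
G(9) = mex{2,1,0} = 3
G(10) = mex{2,1,0} = 3
G(11) = mex{2,1,1} = 0
G(12) = mex{3,2,1} = 0
G_A(12) = 0.
Stack B, S = {1, 4, 5, 7, 8}:
n :  0  1  2  3  4  5  6  7  8  9 10 11 12 13 14 15
G :  0  1  0  1  2  3  2  3  4  5  4  0  1  0  1  2
G_B(15) = 2.
Stack C, S = {6, 7, 9}:
G(0) = 0
G(1) = mex{} = 0
G(2) = mex{} = 0
G(3) = mex{} = 0
G(4) = mex{} = 0
G(5) = mex{} = 0
G(6) = mex{0} = 1
G(7) = mex{0,0} = 1
G(8) = mex{0,0} = 1
G(9) = mex{0,0,0} = 1
G(10) = mex{0,0,0} = 1
G_C(10) = 1.
Combined Grundy value = 0 ⊕ 2 ⊕ 1 = 3.
A winning move leaves total XOR = 0, i.e. changes one component's Grundy value g to g ⊕ X where X is the current total.
Stack A: need g' = 0⊕3 = 3. Options: 12−3→G=3, 12−6→G=2, 12−8→G=1. Hits: 1.
Stack B: need g' = 2⊕3 = 1. Options: 15−1→G=1, 15−4→G=0, 15−5→G=4, 15−7→G=4, 15−8→G=3. Hits: 1.
Stack C: need g' = 1⊕3 = 2. Options: 10−6→G=0, 10−7→G=0, 10−9→G=0. Hits: 0.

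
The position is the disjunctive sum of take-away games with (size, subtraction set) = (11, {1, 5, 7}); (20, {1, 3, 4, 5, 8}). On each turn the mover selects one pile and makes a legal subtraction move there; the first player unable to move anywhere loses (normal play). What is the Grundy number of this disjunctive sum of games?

Pile A, S = {1, 5, 7}:
n :  0  1  2  3  4  5  6  7  8  9 10 11
G :  0  1  0  1  0  1  0  1  0  1  0  1
G_A(11) = 1.
Pile B, S = {1, 3, 4, 5, 8}:
n :  0  1  2  3  4  5  6  7  8  9 10 11 12 13 14 15 16 17 18 19 20
G :  0  1  0  1  2  3  2  3  4  0  1  0  1  2  3  2  3  4  0  1  0
G_B(20) = 0.
Combined Grundy value = 1 ⊕ 0 = 1.

1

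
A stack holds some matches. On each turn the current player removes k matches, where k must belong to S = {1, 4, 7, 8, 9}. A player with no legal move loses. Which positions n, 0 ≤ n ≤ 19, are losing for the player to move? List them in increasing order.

0, 2, 5, 15, 17

n :  0  1  2  3  4  5  6  7  8  9 10 11 12 13 14 15 16 17 18 19
G :  0  1  0  1  2  0  1  2  3  2  3  4  5  3  4  0  1  0  1  2
P-positions are exactly the n with G(n) = 0.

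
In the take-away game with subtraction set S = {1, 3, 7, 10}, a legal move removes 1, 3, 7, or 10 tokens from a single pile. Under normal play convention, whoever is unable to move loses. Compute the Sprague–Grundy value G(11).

3

G(0) = 0
G(1) = mex{0} = 1
G(2) = mex{1} = 0
G(3) = mex{0,0} = 1
G(4) = mex{1,1} = 0
G(5) = mex{0,0} = 1
G(6) = mex{1,1} = 0
G(7) = mex{0,0,0} = 1
G(8) = mex{1,1,1} = 0
G(9) = mex{0,0,0} = 1
G(10) = mex{1,1,1,0} = 2
G(11) = mex{2,0,0,1} = 3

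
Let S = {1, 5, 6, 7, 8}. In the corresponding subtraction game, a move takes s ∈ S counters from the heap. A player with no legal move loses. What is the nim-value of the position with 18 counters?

n :  0  1  2  3  4  5  6  7  8  9 10 11 12 13 14 15 16 17 18
G :  0  1  0  1  0  1  2  3  2  3  2  3  4  0  1  0  1  0  1

1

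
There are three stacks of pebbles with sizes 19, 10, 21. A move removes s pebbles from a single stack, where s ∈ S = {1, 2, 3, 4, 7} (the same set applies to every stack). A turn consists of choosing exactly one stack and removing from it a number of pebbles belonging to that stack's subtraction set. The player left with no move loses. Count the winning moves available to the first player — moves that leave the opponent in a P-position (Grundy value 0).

All stacks use S = {1, 2, 3, 4, 7}:
n :  0  1  2  3  4  5  6  7  8  9 10 11 12 13 14 15 16 17 18 19 20 21
G :  0  1  2  3  4  0  1  2  3  4  0  1  2  3  4  0  1  2  3  4  0  1
Stack A: G(19) = 4.
Stack B: G(10) = 0.
Stack C: G(21) = 1.
Combined Grundy value = 4 ⊕ 0 ⊕ 1 = 5.
A winning move leaves total XOR = 0, i.e. changes one component's Grundy value g to g ⊕ X where X is the current total.
Stack A: need g' = 4⊕5 = 1. Options: 19−1→G=3, 19−2→G=2, 19−3→G=1, 19−4→G=0, 19−7→G=2. Hits: 1.
Stack B: need g' = 0⊕5 = 5. Options: 10−1→G=4, 10−2→G=3, 10−3→G=2, 10−4→G=1, 10−7→G=3. Hits: 0.
Stack C: need g' = 1⊕5 = 4. Options: 21−1→G=0, 21−2→G=4, 21−3→G=3, 21−4→G=2, 21−7→G=4. Hits: 2.

3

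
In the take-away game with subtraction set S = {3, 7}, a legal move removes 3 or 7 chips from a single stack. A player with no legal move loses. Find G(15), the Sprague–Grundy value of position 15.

1

G(0) = 0
G(1) = mex{} = 0
G(2) = mex{} = 0
G(3) = mex{0} = 1
G(4) = mex{0} = 1
G(5) = mex{0} = 1
G(6) = mex{1} = 0
G(7) = mex{1,0} = 2
G(8) = mex{1,0} = 2
G(9) = mex{0,0} = 1
G(10) = mex{2,1} = 0
G(11) = mex{2,1} = 0
G(12) = mex{1,1} = 0
G(13) = mex{0,0} = 1
G(14) = mex{0,2} = 1
G(15) = mex{0,2} = 1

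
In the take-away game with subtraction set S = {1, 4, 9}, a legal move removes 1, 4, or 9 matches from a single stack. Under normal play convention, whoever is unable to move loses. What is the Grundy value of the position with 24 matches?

n :  0  1  2  3  4  5  6  7  8  9 10 11 12 13 14 15 16 17 18 19 20 21 22 23 24
G :  0  1  0  1  2  0  1  0  1  2  0  1  0  1  2  0  1  0  1  2  0  1  0  1  2

2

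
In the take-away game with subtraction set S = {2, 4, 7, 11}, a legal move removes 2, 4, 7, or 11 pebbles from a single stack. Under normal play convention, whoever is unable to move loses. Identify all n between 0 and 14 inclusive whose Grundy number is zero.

0, 1, 6, 9, 14

n :  0  1  2  3  4  5  6  7  8  9 10 11 12 13 14
G :  0  0  1  1  2  2  0  3  1  0  2  1  3  2  0
P-positions are exactly the n with G(n) = 0.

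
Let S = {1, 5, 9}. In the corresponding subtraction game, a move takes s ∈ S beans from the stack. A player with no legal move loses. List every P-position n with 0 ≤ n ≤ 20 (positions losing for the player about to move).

0, 2, 4, 6, 8, 10, 12, 14, 16, 18, 20

G(0) = 0
G(1) = mex{0} = 1
G(2) = mex{1} = 0
G(3) = mex{0} = 1
G(4) = mex{1} = 0
G(5) = mex{0,0} = 1
G(6) = mex{1,1} = 0
G(7) = mex{0,0} = 1
G(8) = mex{1,1} = 0
G(9) = mex{0,0,0} = 1
G(10) = mex{1,1,1} = 0
G(11) = mex{0,0,0} = 1
G(12) = mex{1,1,1} = 0
G(13) = mex{0,0,0} = 1
G(14) = mex{1,1,1} = 0
G(15) = mex{0,0,0} = 1
G(16) = mex{1,1,1} = 0
G(17) = mex{0,0,0} = 1
G(18) = mex{1,1,1} = 0
G(19) = mex{0,0,0} = 1
G(20) = mex{1,1,1} = 0
P-positions are exactly the n with G(n) = 0.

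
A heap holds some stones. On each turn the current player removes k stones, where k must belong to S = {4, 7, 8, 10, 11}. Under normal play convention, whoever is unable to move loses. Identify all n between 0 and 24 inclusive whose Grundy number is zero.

0, 1, 2, 3, 15, 16, 17, 18

n :  0  1  2  3  4  5  6  7  8  9 10 11 12 13 14 15 16 17 18 19 20 21 22 23 24
G :  0  0  0  0  1  1  1  1  2  2  2  2  3  3  3  0  0  0  0  1  1  1  1  2  2
P-positions are exactly the n with G(n) = 0.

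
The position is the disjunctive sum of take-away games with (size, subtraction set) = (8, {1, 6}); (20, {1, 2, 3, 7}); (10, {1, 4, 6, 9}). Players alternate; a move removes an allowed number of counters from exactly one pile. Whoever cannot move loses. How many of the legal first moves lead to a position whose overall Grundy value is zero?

6

Pile A, S = {1, 6}:
G(0) = 0
G(1) = mex{0} = 1
G(2) = mex{1} = 0
G(3) = mex{0} = 1
G(4) = mex{1} = 0
G(5) = mex{0} = 1
G(6) = mex{1,0} = 2
G(7) = mex{2,1} = 0
G(8) = mex{0,0} = 1
G_A(8) = 1.
Pile B, S = {1, 2, 3, 7}:
n :  0  1  2  3  4  5  6  7  8  9 10 11 12 13 14 15 16 17 18 19 20
G :  0  1  2  3  0  1  2  3  0  1  2  3  0  1  2  3  0  1  2  3  0
G_B(20) = 0.
Pile C, S = {1, 4, 6, 9}:
n :  0  1  2  3  4  5  6  7  8  9 10
G :  0  1  0  1  2  0  1  0  1  2  0
G_C(10) = 0.
Combined Grundy value = 1 ⊕ 0 ⊕ 0 = 1.
A winning move leaves total XOR = 0, i.e. changes one component's Grundy value g to g ⊕ X where X is the current total.
Pile A: need g' = 1⊕1 = 0. Options: 8−1→G=0, 8−6→G=0. Hits: 2.
Pile B: need g' = 0⊕1 = 1. Options: 20−1→G=3, 20−2→G=2, 20−3→G=1, 20−7→G=1. Hits: 2.
Pile C: need g' = 0⊕1 = 1. Options: 10−1→G=2, 10−4→G=1, 10−6→G=2, 10−9→G=1. Hits: 2.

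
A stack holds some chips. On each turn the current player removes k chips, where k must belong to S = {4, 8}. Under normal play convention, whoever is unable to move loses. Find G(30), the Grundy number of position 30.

G(0) = 0
G(1) = mex{} = 0
G(2) = mex{} = 0
G(3) = mex{} = 0
G(4) = mex{0} = 1
G(5) = mex{0} = 1
G(6) = mex{0} = 1
G(7) = mex{0} = 1
G(8) = mex{1,0} = 2
G(9) = mex{1,0} = 2
G(10) = mex{1,0} = 2
G(11) = mex{1,0} = 2
G(12) = mex{2,1} = 0
G(13) = mex{2,1} = 0
G(14) = mex{2,1} = 0
G(15) = mex{2,1} = 0
G(16) = mex{0,2} = 1
G(17) = mex{0,2} = 1
G(18) = mex{0,2} = 1
G(19) = mex{0,2} = 1
G(20) = mex{1,0} = 2
G(21) = mex{1,0} = 2
G(22) = mex{1,0} = 2
G(23) = mex{1,0} = 2
G(24) = mex{2,1} = 0
G(25) = mex{2,1} = 0
G(26) = mex{2,1} = 0
G(27) = mex{2,1} = 0
G(28) = mex{0,2} = 1
G(29) = mex{0,2} = 1
G(30) = mex{0,2} = 1

1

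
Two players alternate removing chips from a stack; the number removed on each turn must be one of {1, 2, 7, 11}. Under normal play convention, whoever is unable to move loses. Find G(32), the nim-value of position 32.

2

n :  0  1  2  3  4  5  6  7  8  9 10 11 12 13 14 15 16 17 18 19 20 21 22 23 24 25 26 27 28 29 30 31 32
G :  0  1  2  0  1  2  0  1  2  0  1  2  0  1  2  0  1  2  0  1  2  0  1  2  0  1  2  0  1  2  0  1  2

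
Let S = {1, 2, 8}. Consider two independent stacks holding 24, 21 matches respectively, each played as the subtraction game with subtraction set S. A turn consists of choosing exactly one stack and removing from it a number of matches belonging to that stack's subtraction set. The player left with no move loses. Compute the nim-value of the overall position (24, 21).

0

All stacks use S = {1, 2, 8}:
n :  0  1  2  3  4  5  6  7  8  9 10 11 12 13 14 15 16 17 18 19 20 21 22 23 24
G :  0  1  2  0  1  2  0  1  2  0  1  2  0  1  2  0  1  2  0  1  2  0  1  2  0
Stack A: G(24) = 0.
Stack B: G(21) = 0.
Combined Grundy value = 0 ⊕ 0 = 0.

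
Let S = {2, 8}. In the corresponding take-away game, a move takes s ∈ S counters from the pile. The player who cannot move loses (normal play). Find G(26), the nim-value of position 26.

G(0) = 0
G(1) = mex{} = 0
G(2) = mex{0} = 1
G(3) = mex{0} = 1
G(4) = mex{1} = 0
G(5) = mex{1} = 0
G(6) = mex{0} = 1
G(7) = mex{0} = 1
G(8) = mex{1,0} = 2
G(9) = mex{1,0} = 2
G(10) = mex{2,1} = 0
G(11) = mex{2,1} = 0
G(12) = mex{0,0} = 1
G(13) = mex{0,0} = 1
G(14) = mex{1,1} = 0
G(15) = mex{1,1} = 0
G(16) = mex{0,2} = 1
G(17) = mex{0,2} = 1
G(18) = mex{1,0} = 2
G(19) = mex{1,0} = 2
G(20) = mex{2,1} = 0
G(21) = mex{2,1} = 0
G(22) = mex{0,0} = 1
G(23) = mex{0,0} = 1
G(24) = mex{1,1} = 0
G(25) = mex{1,1} = 0
G(26) = mex{0,2} = 1

1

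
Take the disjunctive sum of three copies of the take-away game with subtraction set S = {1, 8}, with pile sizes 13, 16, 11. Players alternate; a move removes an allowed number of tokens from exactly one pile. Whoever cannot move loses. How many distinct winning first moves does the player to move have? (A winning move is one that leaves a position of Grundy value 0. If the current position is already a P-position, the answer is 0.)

5

All piles use S = {1, 8}:
G(0) = 0
G(1) = mex{0} = 1
G(2) = mex{1} = 0
G(3) = mex{0} = 1
G(4) = mex{1} = 0
G(5) = mex{0} = 1
G(6) = mex{1} = 0
G(7) = mex{0} = 1
G(8) = mex{1,0} = 2
G(9) = mex{2,1} = 0
G(10) = mex{0,0} = 1
G(11) = mex{1,1} = 0
G(12) = mex{0,0} = 1
G(13) = mex{1,1} = 0
G(14) = mex{0,0} = 1
G(15) = mex{1,1} = 0
G(16) = mex{0,2} = 1
Pile A: G(13) = 0.
Pile B: G(16) = 1.
Pile C: G(11) = 0.
Combined Grundy value = 0 ⊕ 1 ⊕ 0 = 1.
A winning move leaves total XOR = 0, i.e. changes one component's Grundy value g to g ⊕ X where X is the current total.
Pile A: need g' = 0⊕1 = 1. Options: 13−1→G=1, 13−8→G=1. Hits: 2.
Pile B: need g' = 1⊕1 = 0. Options: 16−1→G=0, 16−8→G=2. Hits: 1.
Pile C: need g' = 0⊕1 = 1. Options: 11−1→G=1, 11−8→G=1. Hits: 2.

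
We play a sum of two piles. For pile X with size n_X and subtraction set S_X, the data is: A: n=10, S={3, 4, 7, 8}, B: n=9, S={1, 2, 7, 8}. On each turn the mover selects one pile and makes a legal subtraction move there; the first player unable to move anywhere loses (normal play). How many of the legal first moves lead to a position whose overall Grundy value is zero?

1

Pile A, S = {3, 4, 7, 8}:
G(0) = 0
G(1) = mex{} = 0
G(2) = mex{} = 0
G(3) = mex{0} = 1
G(4) = mex{0,0} = 1
G(5) = mex{0,0} = 1
G(6) = mex{1,0} = 2
G(7) = mex{1,1,0} = 2
G(8) = mex{1,1,0,0} = 2
G(9) = mex{2,1,0,0} = 3
G(10) = mex{2,2,1,0} = 3
G_A(10) = 3.
Pile B, S = {1, 2, 7, 8}:
n : 0 1 2 3 4 5 6 7 8 9
G : 0 1 2 0 1 2 0 1 2 0
G_B(9) = 0.
Combined Grundy value = 3 ⊕ 0 = 3.
A winning move leaves total XOR = 0, i.e. changes one component's Grundy value g to g ⊕ X where X is the current total.
Pile A: need g' = 3⊕3 = 0. Options: 10−3→G=2, 10−4→G=2, 10−7→G=1, 10−8→G=0. Hits: 1.
Pile B: need g' = 0⊕3 = 3. Options: 9−1→G=2, 9−2→G=1, 9−7→G=2, 9−8→G=1. Hits: 0.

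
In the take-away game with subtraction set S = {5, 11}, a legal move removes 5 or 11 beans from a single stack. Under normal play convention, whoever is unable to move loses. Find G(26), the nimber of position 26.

0

n :  0  1  2  3  4  5  6  7  8  9 10 11 12 13 14 15 16 17 18 19 20 21 22 23 24 25 26
G :  0  0  0  0  0  1  1  1  1  1  0  2  2  2  2  1  0  0  0  0  0  1  1  1  1  1  0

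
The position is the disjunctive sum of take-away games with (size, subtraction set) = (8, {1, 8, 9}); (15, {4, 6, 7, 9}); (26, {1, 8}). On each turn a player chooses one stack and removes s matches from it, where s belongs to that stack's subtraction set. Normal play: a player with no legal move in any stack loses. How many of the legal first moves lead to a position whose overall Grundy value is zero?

0

Stack A, S = {1, 8, 9}:
n : 0 1 2 3 4 5 6 7 8
G : 0 1 0 1 0 1 0 1 2
G_A(8) = 2.
Stack B, S = {4, 6, 7, 9}:
n :  0  1  2  3  4  5  6  7  8  9 10 11 12 13 14 15
G :  0  0  0  0  1  1  1  1  2  2  2  2  3  0  0  0
G_B(15) = 0.
Stack C, S = {1, 8}:
G(0) = 0
G(1) = mex{0} = 1
G(2) = mex{1} = 0
G(3) = mex{0} = 1
G(4) = mex{1} = 0
G(5) = mex{0} = 1
G(6) = mex{1} = 0
G(7) = mex{0} = 1
G(8) = mex{1,0} = 2
G(9) = mex{2,1} = 0
G(10) = mex{0,0} = 1
G(11) = mex{1,1} = 0
G(12) = mex{0,0} = 1
G(13) = mex{1,1} = 0
G(14) = mex{0,0} = 1
G(15) = mex{1,1} = 0
G(16) = mex{0,2} = 1
G(17) = mex{1,0} = 2
G(18) = mex{2,1} = 0
G(19) = mex{0,0} = 1
G(20) = mex{1,1} = 0
G(21) = mex{0,0} = 1
G(22) = mex{1,1} = 0
G(23) = mex{0,0} = 1
G(24) = mex{1,1} = 0
G(25) = mex{0,2} = 1
G(26) = mex{1,0} = 2
G_C(26) = 2.
Combined Grundy value = 2 ⊕ 0 ⊕ 2 = 0.
A winning move leaves total XOR = 0, i.e. changes one component's Grundy value g to g ⊕ X where X is the current total.
Stack A: target g' = 2⊕0 = 2, but every legal move changes the Grundy value (mex property), so 0 moves.
Stack B: target g' = 0⊕0 = 0, but every legal move changes the Grundy value (mex property), so 0 moves.
Stack C: target g' = 2⊕0 = 2, but every legal move changes the Grundy value (mex property), so 0 moves.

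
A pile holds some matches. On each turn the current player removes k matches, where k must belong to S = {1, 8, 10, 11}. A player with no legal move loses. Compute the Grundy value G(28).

G(0) = 0
G(1) = mex{0} = 1
G(2) = mex{1} = 0
G(3) = mex{0} = 1
G(4) = mex{1} = 0
G(5) = mex{0} = 1
G(6) = mex{1} = 0
G(7) = mex{0} = 1
G(8) = mex{1,0} = 2
G(9) = mex{2,1} = 0
G(10) = mex{0,0,0} = 1
G(11) = mex{1,1,1,0} = 2
G(12) = mex{2,0,0,1} = 3
G(13) = mex{3,1,1,0} = 2
G(14) = mex{2,0,0,1} = 3
G(15) = mex{3,1,1,0} = 2
G(16) = mex{2,2,0,1} = 3
G(17) = mex{3,0,1,0} = 2
G(18) = mex{2,1,2,1} = 0
G(19) = mex{0,2,0,2} = 1
G(20) = mex{1,3,1,0} = 2
G(21) = mex{2,2,2,1} = 0
G(22) = mex{0,3,3,2} = 1
G(23) = mex{1,2,2,3} = 0
G(24) = mex{0,3,3,2} = 1
G(25) = mex{1,2,2,3} = 0
G(26) = mex{0,0,3,2} = 1
G(27) = mex{1,1,2,3} = 0
G(28) = mex{0,2,0,2} = 1

1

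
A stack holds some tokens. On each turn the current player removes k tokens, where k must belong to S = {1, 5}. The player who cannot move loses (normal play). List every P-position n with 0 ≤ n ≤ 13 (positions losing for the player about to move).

0, 2, 4, 6, 8, 10, 12

G(0) = 0
G(1) = mex{0} = 1
G(2) = mex{1} = 0
G(3) = mex{0} = 1
G(4) = mex{1} = 0
G(5) = mex{0,0} = 1
G(6) = mex{1,1} = 0
G(7) = mex{0,0} = 1
G(8) = mex{1,1} = 0
G(9) = mex{0,0} = 1
G(10) = mex{1,1} = 0
G(11) = mex{0,0} = 1
G(12) = mex{1,1} = 0
G(13) = mex{0,0} = 1
P-positions are exactly the n with G(n) = 0.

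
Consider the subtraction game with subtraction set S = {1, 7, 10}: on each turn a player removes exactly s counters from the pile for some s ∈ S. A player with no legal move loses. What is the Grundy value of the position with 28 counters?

n :  0  1  2  3  4  5  6  7  8  9 10 11 12 13 14 15 16 17 18 19 20 21 22 23 24 25 26 27 28
G :  0  1  0  1  0  1  0  1  0  1  2  3  2  3  2  3  2  0  1  0  1  0  1  0  1  0  1  2  3

3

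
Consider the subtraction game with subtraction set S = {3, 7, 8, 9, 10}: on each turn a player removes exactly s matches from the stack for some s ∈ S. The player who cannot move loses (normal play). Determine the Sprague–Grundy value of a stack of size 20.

1

G(0) = 0
G(1) = mex{} = 0
G(2) = mex{} = 0
G(3) = mex{0} = 1
G(4) = mex{0} = 1
G(5) = mex{0} = 1
G(6) = mex{1} = 0
G(7) = mex{1,0} = 2
G(8) = mex{1,0,0} = 2
G(9) = mex{0,0,0,0} = 1
G(10) = mex{2,1,0,0,0} = 3
G(11) = mex{2,1,1,0,0} = 3
G(12) = mex{1,1,1,1,0} = 2
G(13) = mex{3,0,1,1,1} = 2
G(14) = mex{3,2,0,1,1} = 4
G(15) = mex{2,2,2,0,1} = 3
G(16) = mex{2,1,2,2,0} = 3
G(17) = mex{4,3,1,2,2} = 0
G(18) = mex{3,3,3,1,2} = 0
G(19) = mex{3,2,3,3,1} = 0
G(20) = mex{0,2,2,3,3} = 1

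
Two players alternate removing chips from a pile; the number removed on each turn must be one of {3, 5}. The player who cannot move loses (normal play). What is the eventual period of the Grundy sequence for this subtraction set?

8

n :  0  1  2  3  4  5  6  7  8  9 10 11 12 13 14 15 16 17
G :  0  0  0  1  1  1  2  2  0  0  0  1  1  1  2  2  0  0
G(n+8) = G(n) holds for n = 0,…,4 (a full window of length max(S) = 5), so the sequence is purely periodic with period 8.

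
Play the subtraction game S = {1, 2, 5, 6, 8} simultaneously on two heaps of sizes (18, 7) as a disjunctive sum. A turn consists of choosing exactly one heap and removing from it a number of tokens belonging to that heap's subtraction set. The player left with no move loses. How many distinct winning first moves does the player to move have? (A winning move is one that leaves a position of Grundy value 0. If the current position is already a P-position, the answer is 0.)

All heaps use S = {1, 2, 5, 6, 8}:
G(0) = 0
G(1) = mex{0} = 1
G(2) = mex{1,0} = 2
G(3) = mex{2,1} = 0
G(4) = mex{0,2} = 1
G(5) = mex{1,0,0} = 2
G(6) = mex{2,1,1,0} = 3
G(7) = mex{3,2,2,1} = 0
G(8) = mex{0,3,0,2,0} = 1
G(9) = mex{1,0,1,0,1} = 2
G(10) = mex{2,1,2,1,2} = 0
G(11) = mex{0,2,3,2,0} = 1
G(12) = mex{1,0,0,3,1} = 2
G(13) = mex{2,1,1,0,2} = 3
G(14) = mex{3,2,2,1,3} = 0
G(15) = mex{0,3,0,2,0} = 1
G(16) = mex{1,0,1,0,1} = 2
G(17) = mex{2,1,2,1,2} = 0
G(18) = mex{0,2,3,2,0} = 1
Heap A: G(18) = 1.
Heap B: G(7) = 0.
Combined Grundy value = 1 ⊕ 0 = 1.
A winning move leaves total XOR = 0, i.e. changes one component's Grundy value g to g ⊕ X where X is the current total.
Heap A: need g' = 1⊕1 = 0. Options: 18−1→G=0, 18−2→G=2, 18−5→G=3, 18−6→G=2, 18−8→G=0. Hits: 2.
Heap B: need g' = 0⊕1 = 1. Options: 7−1→G=3, 7−2→G=2, 7−5→G=2, 7−6→G=1. Hits: 1.

3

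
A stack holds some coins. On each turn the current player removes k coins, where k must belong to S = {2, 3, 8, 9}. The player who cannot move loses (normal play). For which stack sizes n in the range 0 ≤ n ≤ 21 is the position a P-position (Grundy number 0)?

0, 1, 5, 6, 11, 12, 16, 17

n :  0  1  2  3  4  5  6  7  8  9 10 11 12 13 14 15 16 17 18 19 20 21
G :  0  0  1  1  2  0  0  1  1  2  2  0  0  1  1  2  0  0  1  1  2  2
P-positions are exactly the n with G(n) = 0.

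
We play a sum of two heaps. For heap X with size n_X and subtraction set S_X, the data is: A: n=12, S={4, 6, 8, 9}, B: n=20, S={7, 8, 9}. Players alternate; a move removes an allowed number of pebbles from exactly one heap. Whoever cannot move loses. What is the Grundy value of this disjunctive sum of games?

Heap A, S = {4, 6, 8, 9}:
n :  0  1  2  3  4  5  6  7  8  9 10 11 12
G :  0  0  0  0  1  1  1  1  2  2  2  2  3
G_A(12) = 3.
Heap B, S = {7, 8, 9}:
n :  0  1  2  3  4  5  6  7  8  9 10 11 12 13 14 15 16 17 18 19 20
G :  0  0  0  0  0  0  0  1  1  1  1  1  1  1  2  2  0  0  0  0  0
G_B(20) = 0.
Combined Grundy value = 3 ⊕ 0 = 3.

3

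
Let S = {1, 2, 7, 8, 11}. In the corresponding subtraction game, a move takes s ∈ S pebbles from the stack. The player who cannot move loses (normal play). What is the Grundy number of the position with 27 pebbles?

n :  0  1  2  3  4  5  6  7  8  9 10 11 12 13 14 15 16 17 18 19 20 21 22 23 24 25 26 27
G :  0  1  2  0  1  2  0  1  2  0  1  2  0  1  2  0  1  2  0  1  2  0  1  2  0  1  2  0

0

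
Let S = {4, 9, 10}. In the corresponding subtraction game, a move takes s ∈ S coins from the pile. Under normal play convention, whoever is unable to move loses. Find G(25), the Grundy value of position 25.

1

n :  0  1  2  3  4  5  6  7  8  9 10 11 12 13 14 15 16 17 18 19 20 21 22 23 24 25
G :  0  0  0  0  1  1  1  1  0  2  2  2  1  3  0  0  0  2  1  1  1  0  0  2  2  1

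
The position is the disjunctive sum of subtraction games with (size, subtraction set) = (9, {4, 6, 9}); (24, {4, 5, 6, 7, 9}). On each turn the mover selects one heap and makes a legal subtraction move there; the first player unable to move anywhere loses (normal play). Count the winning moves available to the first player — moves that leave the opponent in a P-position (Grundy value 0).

Heap A, S = {4, 6, 9}:
G(0) = 0
G(1) = mex{} = 0
G(2) = mex{} = 0
G(3) = mex{} = 0
G(4) = mex{0} = 1
G(5) = mex{0} = 1
G(6) = mex{0,0} = 1
G(7) = mex{0,0} = 1
G(8) = mex{1,0} = 2
G(9) = mex{1,0,0} = 2
G_A(9) = 2.
Heap B, S = {4, 5, 6, 7, 9}:
n :  0  1  2  3  4  5  6  7  8  9 10 11 12 13 14 15 16 17 18 19 20 21 22 23 24
G :  0  0  0  0  1  1  1  1  2  2  2  2  3  0  0  0  0  1  1  1  1  2  2  2  2
G_B(24) = 2.
Combined Grundy value = 2 ⊕ 2 = 0.
A winning move leaves total XOR = 0, i.e. changes one component's Grundy value g to g ⊕ X where X is the current total.
Heap A: target g' = 2⊕0 = 2, but every legal move changes the Grundy value (mex property), so 0 moves.
Heap B: target g' = 2⊕0 = 2, but every legal move changes the Grundy value (mex property), so 0 moves.

0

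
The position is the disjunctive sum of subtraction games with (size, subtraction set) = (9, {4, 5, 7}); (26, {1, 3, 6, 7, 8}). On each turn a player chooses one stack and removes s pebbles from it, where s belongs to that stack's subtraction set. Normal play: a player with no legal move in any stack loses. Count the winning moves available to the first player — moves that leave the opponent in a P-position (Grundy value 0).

3

Stack A, S = {4, 5, 7}:
G(0) = 0
G(1) = mex{} = 0
G(2) = mex{} = 0
G(3) = mex{} = 0
G(4) = mex{0} = 1
G(5) = mex{0,0} = 1
G(6) = mex{0,0} = 1
G(7) = mex{0,0,0} = 1
G(8) = mex{1,0,0} = 2
G(9) = mex{1,1,0} = 2
G_A(9) = 2.
Stack B, S = {1, 3, 6, 7, 8}:
G(0) = 0
G(1) = mex{0} = 1
G(2) = mex{1} = 0
G(3) = mex{0,0} = 1
G(4) = mex{1,1} = 0
G(5) = mex{0,0} = 1
G(6) = mex{1,1,0} = 2
G(7) = mex{2,0,1,0} = 3
G(8) = mex{3,1,0,1,0} = 2
G(9) = mex{2,2,1,0,1} = 3
G(10) = mex{3,3,0,1,0} = 2
G(11) = mex{2,2,1,0,1} = 3
G(12) = mex{3,3,2,1,0} = 4
G(13) = mex{4,2,3,2,1} = 0
G(14) = mex{0,3,2,3,2} = 1
G(15) = mex{1,4,3,2,3} = 0
G(16) = mex{0,0,2,3,2} = 1
G(17) = mex{1,1,3,2,3} = 0
G(18) = mex{0,0,4,3,2} = 1
G(19) = mex{1,1,0,4,3} = 2
G(20) = mex{2,0,1,0,4} = 3
G(21) = mex{3,1,0,1,0} = 2
G(22) = mex{2,2,1,0,1} = 3
G(23) = mex{3,3,0,1,0} = 2
G(24) = mex{2,2,1,0,1} = 3
G(25) = mex{3,3,2,1,0} = 4
G(26) = mex{4,2,3,2,1} = 0
G_B(26) = 0.
Combined Grundy value = 2 ⊕ 0 = 2.
A winning move leaves total XOR = 0, i.e. changes one component's Grundy value g to g ⊕ X where X is the current total.
Stack A: need g' = 2⊕2 = 0. Options: 9−4→G=1, 9−5→G=1, 9−7→G=0. Hits: 1.
Stack B: need g' = 0⊕2 = 2. Options: 26−1→G=4, 26−3→G=2, 26−6→G=3, 26−7→G=2, 26−8→G=1. Hits: 2.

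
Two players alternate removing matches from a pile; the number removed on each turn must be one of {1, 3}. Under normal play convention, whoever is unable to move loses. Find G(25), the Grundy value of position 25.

1

n :  0  1  2  3  4  5  6  7  8  9 10 11 12 13 14 15 16 17 18 19 20 21 22 23 24 25
G :  0  1  0  1  0  1  0  1  0  1  0  1  0  1  0  1  0  1  0  1  0  1  0  1  0  1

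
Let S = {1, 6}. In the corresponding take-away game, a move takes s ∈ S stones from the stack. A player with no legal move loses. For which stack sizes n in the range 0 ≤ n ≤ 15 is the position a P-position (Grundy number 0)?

n :  0  1  2  3  4  5  6  7  8  9 10 11 12 13 14 15
G :  0  1  0  1  0  1  2  0  1  0  1  0  1  2  0  1
P-positions are exactly the n with G(n) = 0.

0, 2, 4, 7, 9, 11, 14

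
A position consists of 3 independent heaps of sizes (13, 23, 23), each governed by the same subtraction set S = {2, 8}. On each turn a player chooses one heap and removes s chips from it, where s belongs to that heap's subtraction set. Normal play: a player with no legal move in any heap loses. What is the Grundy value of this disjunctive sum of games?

1

All heaps use S = {2, 8}:
G(0) = 0
G(1) = mex{} = 0
G(2) = mex{0} = 1
G(3) = mex{0} = 1
G(4) = mex{1} = 0
G(5) = mex{1} = 0
G(6) = mex{0} = 1
G(7) = mex{0} = 1
G(8) = mex{1,0} = 2
G(9) = mex{1,0} = 2
G(10) = mex{2,1} = 0
G(11) = mex{2,1} = 0
G(12) = mex{0,0} = 1
G(13) = mex{0,0} = 1
G(14) = mex{1,1} = 0
G(15) = mex{1,1} = 0
G(16) = mex{0,2} = 1
G(17) = mex{0,2} = 1
G(18) = mex{1,0} = 2
G(19) = mex{1,0} = 2
G(20) = mex{2,1} = 0
G(21) = mex{2,1} = 0
G(22) = mex{0,0} = 1
G(23) = mex{0,0} = 1
Heap A: G(13) = 1.
Heap B: G(23) = 1.
Heap C: G(23) = 1.
Combined Grundy value = 1 ⊕ 1 ⊕ 1 = 1.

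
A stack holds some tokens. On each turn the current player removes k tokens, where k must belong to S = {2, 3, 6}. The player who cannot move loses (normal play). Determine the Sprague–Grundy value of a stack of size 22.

G(0) = 0
G(1) = mex{} = 0
G(2) = mex{0} = 1
G(3) = mex{0,0} = 1
G(4) = mex{1,0} = 2
G(5) = mex{1,1} = 0
G(6) = mex{2,1,0} = 3
G(7) = mex{0,2,0} = 1
G(8) = mex{3,0,1} = 2
G(9) = mex{1,3,1} = 0
G(10) = mex{2,1,2} = 0
G(11) = mex{0,2,0} = 1
G(12) = mex{0,0,3} = 1
G(13) = mex{1,0,1} = 2
G(14) = mex{1,1,2} = 0
G(15) = mex{2,1,0} = 3
G(16) = mex{0,2,0} = 1
G(17) = mex{3,0,1} = 2
G(18) = mex{1,3,1} = 0
G(19) = mex{2,1,2} = 0
G(20) = mex{0,2,0} = 1
G(21) = mex{0,0,3} = 1
G(22) = mex{1,0,1} = 2

2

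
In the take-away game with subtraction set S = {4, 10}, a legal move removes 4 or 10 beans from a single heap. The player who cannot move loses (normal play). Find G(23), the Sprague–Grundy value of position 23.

G(0) = 0
G(1) = mex{} = 0
G(2) = mex{} = 0
G(3) = mex{} = 0
G(4) = mex{0} = 1
G(5) = mex{0} = 1
G(6) = mex{0} = 1
G(7) = mex{0} = 1
G(8) = mex{1} = 0
G(9) = mex{1} = 0
G(10) = mex{1,0} = 2
G(11) = mex{1,0} = 2
G(12) = mex{0,0} = 1
G(13) = mex{0,0} = 1
G(14) = mex{2,1} = 0
G(15) = mex{2,1} = 0
G(16) = mex{1,1} = 0
G(17) = mex{1,1} = 0
G(18) = mex{0,0} = 1
G(19) = mex{0,0} = 1
G(20) = mex{0,2} = 1
G(21) = mex{0,2} = 1
G(22) = mex{1,1} = 0
G(23) = mex{1,1} = 0

0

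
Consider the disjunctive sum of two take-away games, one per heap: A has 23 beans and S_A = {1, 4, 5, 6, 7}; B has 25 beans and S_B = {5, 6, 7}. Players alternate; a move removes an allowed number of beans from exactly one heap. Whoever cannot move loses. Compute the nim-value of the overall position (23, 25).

Heap A, S = {1, 4, 5, 6, 7}:
G(0) = 0
G(1) = mex{0} = 1
G(2) = mex{1} = 0
G(3) = mex{0} = 1
G(4) = mex{1,0} = 2
G(5) = mex{2,1,0} = 3
G(6) = mex{3,0,1,0} = 2
G(7) = mex{2,1,0,1,0} = 3
G(8) = mex{3,2,1,0,1} = 4
G(9) = mex{4,3,2,1,0} = 5
G(10) = mex{5,2,3,2,1} = 0
G(11) = mex{0,3,2,3,2} = 1
G(12) = mex{1,4,3,2,3} = 0
G(13) = mex{0,5,4,3,2} = 1
G(14) = mex{1,0,5,4,3} = 2
G(15) = mex{2,1,0,5,4} = 3
G(16) = mex{3,0,1,0,5} = 2
G(17) = mex{2,1,0,1,0} = 3
G(18) = mex{3,2,1,0,1} = 4
G(19) = mex{4,3,2,1,0} = 5
G(20) = mex{5,2,3,2,1} = 0
G(21) = mex{0,3,2,3,2} = 1
G(22) = mex{1,4,3,2,3} = 0
G(23) = mex{0,5,4,3,2} = 1
G_A(23) = 1.
Heap B, S = {5, 6, 7}:
n :  0  1  2  3  4  5  6  7  8  9 10 11 12 13 14 15 16 17 18 19 20 21 22 23 24 25
G :  0  0  0  0  0  1  1  1  1  1  2  2  0  0  0  0  0  1  1  1  1  1  2  2  0  0
G_B(25) = 0.
Combined Grundy value = 1 ⊕ 0 = 1.

1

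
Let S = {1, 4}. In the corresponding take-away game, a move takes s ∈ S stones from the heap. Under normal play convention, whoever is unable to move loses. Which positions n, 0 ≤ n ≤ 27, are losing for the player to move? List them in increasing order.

n :  0  1  2  3  4  5  6  7  8  9 10 11 12 13 14 15 16 17 18 19 20 21 22 23 24 25 26 27
G :  0  1  0  1  2  0  1  0  1  2  0  1  0  1  2  0  1  0  1  2  0  1  0  1  2  0  1  0
P-positions are exactly the n with G(n) = 0.

0, 2, 5, 7, 10, 12, 15, 17, 20, 22, 25, 27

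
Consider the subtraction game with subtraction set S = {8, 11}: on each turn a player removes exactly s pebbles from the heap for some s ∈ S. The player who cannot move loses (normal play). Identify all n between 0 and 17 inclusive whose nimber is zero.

n :  0  1  2  3  4  5  6  7  8  9 10 11 12 13 14 15 16 17
G :  0  0  0  0  0  0  0  0  1  1  1  1  1  1  1  1  2  2
P-positions are exactly the n with G(n) = 0.

0, 1, 2, 3, 4, 5, 6, 7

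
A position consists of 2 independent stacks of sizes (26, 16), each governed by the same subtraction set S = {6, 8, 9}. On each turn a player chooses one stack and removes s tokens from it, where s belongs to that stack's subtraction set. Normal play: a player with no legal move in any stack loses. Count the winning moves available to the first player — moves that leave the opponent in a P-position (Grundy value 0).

6

All stacks use S = {6, 8, 9}:
G(0) = 0
G(1) = mex{} = 0
G(2) = mex{} = 0
G(3) = mex{} = 0
G(4) = mex{} = 0
G(5) = mex{} = 0
G(6) = mex{0} = 1
G(7) = mex{0} = 1
G(8) = mex{0,0} = 1
G(9) = mex{0,0,0} = 1
G(10) = mex{0,0,0} = 1
G(11) = mex{0,0,0} = 1
G(12) = mex{1,0,0} = 2
G(13) = mex{1,0,0} = 2
G(14) = mex{1,1,0} = 2
G(15) = mex{1,1,1} = 0
G(16) = mex{1,1,1} = 0
G(17) = mex{1,1,1} = 0
G(18) = mex{2,1,1} = 0
G(19) = mex{2,1,1} = 0
G(20) = mex{2,2,1} = 0
G(21) = mex{0,2,2} = 1
G(22) = mex{0,2,2} = 1
G(23) = mex{0,0,2} = 1
G(24) = mex{0,0,0} = 1
G(25) = mex{0,0,0} = 1
G(26) = mex{0,0,0} = 1
Stack A: G(26) = 1.
Stack B: G(16) = 0.
Combined Grundy value = 1 ⊕ 0 = 1.
A winning move leaves total XOR = 0, i.e. changes one component's Grundy value g to g ⊕ X where X is the current total.
Stack A: need g' = 1⊕1 = 0. Options: 26−6→G=0, 26−8→G=0, 26−9→G=0. Hits: 3.
Stack B: need g' = 0⊕1 = 1. Options: 16−6→G=1, 16−8→G=1, 16−9→G=1. Hits: 3.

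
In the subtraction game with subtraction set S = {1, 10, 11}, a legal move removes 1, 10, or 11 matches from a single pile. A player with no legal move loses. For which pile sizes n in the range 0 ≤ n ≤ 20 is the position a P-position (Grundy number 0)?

0, 2, 4, 6, 8, 20

n :  0  1  2  3  4  5  6  7  8  9 10 11 12 13 14 15 16 17 18 19 20
G :  0  1  0  1  0  1  0  1  0  1  2  3  2  3  2  3  2  3  2  3  0
P-positions are exactly the n with G(n) = 0.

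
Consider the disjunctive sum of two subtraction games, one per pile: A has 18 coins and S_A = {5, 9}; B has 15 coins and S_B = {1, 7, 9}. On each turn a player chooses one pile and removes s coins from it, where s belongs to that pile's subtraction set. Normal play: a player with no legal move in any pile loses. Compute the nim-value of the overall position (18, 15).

Pile A, S = {5, 9}:
n :  0  1  2  3  4  5  6  7  8  9 10 11 12 13 14 15 16 17 18
G :  0  0  0  0  0  1  1  1  1  1  2  2  2  2  0  0  0  0  0
G_A(18) = 0.
Pile B, S = {1, 7, 9}:
n :  0  1  2  3  4  5  6  7  8  9 10 11 12 13 14 15
G :  0  1  0  1  0  1  0  1  0  1  0  1  0  1  0  1
G_B(15) = 1.
Combined Grundy value = 0 ⊕ 1 = 1.

1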